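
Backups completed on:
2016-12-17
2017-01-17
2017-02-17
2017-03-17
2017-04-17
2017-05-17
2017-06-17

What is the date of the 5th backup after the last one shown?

Each date is the 17th; the gaps (31, 31, 28, 31, 30, 31) track the month lengths.
The rule is the 17th of each month.
July 2017: 2017-07-17.
August 2017: 2017-08-17.
Next: September 2017 → 2017-09-17.
October 2017: 2017-10-17.
November 2017: 2017-11-17.

2017-11-17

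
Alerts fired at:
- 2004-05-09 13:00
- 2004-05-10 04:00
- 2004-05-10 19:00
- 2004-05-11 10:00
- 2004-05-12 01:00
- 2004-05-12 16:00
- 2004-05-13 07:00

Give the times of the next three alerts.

2004-05-13 22:00, 2004-05-14 13:00, 2004-05-15 04:00

Gaps: 15, 15, 15, 15, 15, 15 hours — each event is 15 hours after the previous one.
2004-05-13 07:00 + 15 h = 2004-05-13 22:00.
2004-05-13 22:00 + 15 h = 2004-05-14 13:00.
2004-05-14 13:00 + 15 h = 2004-05-15 04:00.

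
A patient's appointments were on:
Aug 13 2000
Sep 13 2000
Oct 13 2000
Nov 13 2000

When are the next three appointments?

Gaps: 31, 30, 31 days — not constant. Every event is on the 13th of the month.
Pattern: the 13th of each month.
December 2000: Dec 13 2000.
Next: January 2001 → Jan 13 2001.
Next: February 2001 → Feb 13 2001.

Dec 13 2000, Jan 13 2001, Feb 13 2001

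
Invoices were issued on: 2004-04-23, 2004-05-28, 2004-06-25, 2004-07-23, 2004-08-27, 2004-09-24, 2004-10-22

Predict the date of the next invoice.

2004-11-26

These are Fridays at 28- or 35-day spacing (35, 28, 28, 35, 28, 28).
The pattern: 4th Friday of the month.
November 2004 — 4th Friday is 2004-11-26.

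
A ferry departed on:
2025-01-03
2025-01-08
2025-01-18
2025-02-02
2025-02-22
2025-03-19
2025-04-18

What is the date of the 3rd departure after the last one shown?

2025-08-16

Intervals are 5, 10, 15, 20, 25, 30 days — an arithmetic progression with common difference 5.
Next gap: 35 days. 2025-04-18 + 35 days = 2025-05-23.
Next gap: 40 days. 2025-05-23 + 40 days = 2025-07-02.
Next gap: 45 days. 2025-07-02 + 45 days = 2025-08-16.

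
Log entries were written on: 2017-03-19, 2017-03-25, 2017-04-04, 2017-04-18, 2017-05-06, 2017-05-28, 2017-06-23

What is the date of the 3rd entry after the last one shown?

The spacing grows by 4 each time: 6, 10, 14, 18, 22, 26 days.
Next gap: 30 days. 2017-06-23 + 30 days = 2017-07-23.
Next gap: 34 days. 2017-07-23 + 34 days = 2017-08-26.
Next gap: 38 days. 2017-08-26 + 38 days = 2017-10-03.

2017-10-03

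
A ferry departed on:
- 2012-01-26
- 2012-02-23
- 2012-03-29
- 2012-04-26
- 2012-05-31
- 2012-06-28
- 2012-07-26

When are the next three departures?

2012-08-30, 2012-09-27, 2012-10-25

These are Thursdays with 28, 35, 28, 35, 28, 28-day gaps.
Each is the final Thursday of its month — 2012-03-29 is past the 28th, so '4th Thursday' doesn't fit.
Last Thursday of August 2012: 2012-08-30.
Last Thursday of September 2012: 2012-09-27.
Last Thursday of October 2012: 2012-10-25.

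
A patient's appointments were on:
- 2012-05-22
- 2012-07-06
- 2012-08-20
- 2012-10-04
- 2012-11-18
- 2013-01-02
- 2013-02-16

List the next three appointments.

2013-04-02, 2013-05-17, 2013-07-01

Every event comes 45 days after the last (45, 45, 45, 45, 45, 45).
2013-02-16 + 45 days = 2013-04-02.
2013-04-02 + 45 days = 2013-05-17.
2013-05-17 + 45 days = 2013-07-01.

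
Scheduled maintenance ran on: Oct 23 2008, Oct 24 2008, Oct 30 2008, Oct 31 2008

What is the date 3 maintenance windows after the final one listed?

Every event lands on a Thursday or Friday (gaps cycle 1, 6, 1).
So the schedule is: every Thursday and Friday.
The following Thursday is Nov 6 2008.
Next Friday: Nov 7 2008.
The following Thursday is Nov 13 2008.

Nov 13 2008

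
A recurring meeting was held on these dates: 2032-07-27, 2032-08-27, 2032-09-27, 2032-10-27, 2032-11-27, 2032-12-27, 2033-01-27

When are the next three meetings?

2033-02-27, 2033-03-27, 2033-04-27

Each date is the 27th; the gaps (31, 31, 30, 31, 30, 31) track the month lengths.
The rule is the 27th of each month.
February 2033: 2033-02-27.
Next: March 2033 → 2033-03-27.
April 2033: 2033-04-27.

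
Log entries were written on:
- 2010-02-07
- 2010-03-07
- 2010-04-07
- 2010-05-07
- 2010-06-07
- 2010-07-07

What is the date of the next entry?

Each date is the 7th; the gaps (28, 31, 30, 31, 30) track the month lengths.
The rule is the 7th of each month.
August 2010: 2010-08-07.

2010-08-07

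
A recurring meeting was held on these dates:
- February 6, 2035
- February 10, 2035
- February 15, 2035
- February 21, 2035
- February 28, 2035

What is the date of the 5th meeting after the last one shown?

Intervals are 4, 5, 6, 7 days — an arithmetic progression with common difference 1.
Next gap: 8 days. February 28, 2035 + 8 days = March 8, 2035.
Next gap: 9 days. March 8, 2035 + 9 days = March 17, 2035.
Next gap: 10 days. March 17, 2035 + 10 days = March 27, 2035.
Next gap: 11 days. March 27, 2035 + 11 days = April 7, 2035.
Next gap: 12 days. April 7, 2035 + 12 days = April 19, 2035.

April 19, 2035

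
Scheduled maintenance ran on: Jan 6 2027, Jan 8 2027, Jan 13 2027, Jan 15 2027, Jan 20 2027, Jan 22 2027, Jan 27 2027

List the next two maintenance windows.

Every event lands on a Wednesday or Friday (gaps cycle 2, 5, 2, 5, 2, 5).
So the schedule is: every Wednesday and Friday.
The following Friday is Jan 29 2027.
The following Wednesday is Feb 3 2027.

Jan 29 2027, Feb 3 2027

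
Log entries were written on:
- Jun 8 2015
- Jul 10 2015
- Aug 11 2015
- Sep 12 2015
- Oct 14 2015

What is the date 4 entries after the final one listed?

Every event comes 32 days after the last (32, 32, 32, 32).
Oct 14 2015 + 32 days = Nov 15 2015.
Nov 15 2015 + 32 days = Dec 17 2015.
Dec 17 2015 + 32 days = Jan 18 2016.
Jan 18 2016 + 32 days = Feb 19 2016.

Feb 19 2016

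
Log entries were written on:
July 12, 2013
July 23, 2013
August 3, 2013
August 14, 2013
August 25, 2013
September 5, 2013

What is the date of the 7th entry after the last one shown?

Gaps between consecutive events: 11, 11, 11, 11, 11 days — a constant 11-day interval.
September 5, 2013 + 11 days = September 16, 2013.
September 16, 2013 + 11 days = September 27, 2013.
September 27, 2013 + 11 days = October 8, 2013.
October 8, 2013 + 11 days = October 19, 2013.
October 19, 2013 + 11 days = October 30, 2013.
October 30, 2013 + 11 days = November 10, 2013.
November 10, 2013 + 11 days = November 21, 2013.

November 21, 2013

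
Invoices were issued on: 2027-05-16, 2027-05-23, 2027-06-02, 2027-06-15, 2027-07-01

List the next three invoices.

Gaps: 7, 10, 13, 16 days — each gap is 3 larger than the previous one.
Next gap: 19 days. 2027-07-01 + 19 days = 2027-07-20.
Next gap: 22 days. 2027-07-20 + 22 days = 2027-08-11.
Next gap: 25 days. 2027-08-11 + 25 days = 2027-09-05.

2027-07-20, 2027-08-11, 2027-09-05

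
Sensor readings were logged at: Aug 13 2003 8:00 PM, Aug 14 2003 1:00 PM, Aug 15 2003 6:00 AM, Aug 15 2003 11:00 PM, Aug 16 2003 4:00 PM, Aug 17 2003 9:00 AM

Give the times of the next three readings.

Aug 18 2003 2:00 AM, Aug 18 2003 7:00 PM, Aug 19 2003 12:00 PM

The interval is a steady 17 hours (17, 17, 17, 17, 17).
Aug 17 2003 9:00 AM + 17 h = Aug 18 2003 2:00 AM.
Aug 18 2003 2:00 AM + 17 h = Aug 18 2003 7:00 PM.
Aug 18 2003 7:00 PM + 17 h = Aug 19 2003 12:00 PM.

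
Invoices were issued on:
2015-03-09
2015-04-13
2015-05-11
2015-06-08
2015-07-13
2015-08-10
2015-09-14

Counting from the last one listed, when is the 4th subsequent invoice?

2016-01-11

Gaps: 35, 28, 28, 35, 28, 35 days — a mix of 28 and 35. Every date is a Monday.
Each is the 2nd Monday of its month.
October 2015 — 2nd Monday is 2015-10-12.
November 2015 — 2nd Monday is 2015-11-09.
2nd Monday of December 2015: 2015-12-14.
January 2016 — 2nd Monday is 2016-01-11.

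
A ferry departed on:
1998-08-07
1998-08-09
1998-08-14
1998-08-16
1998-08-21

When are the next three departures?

1998-08-23, 1998-08-28, 1998-08-30

Gaps: 2, 5, 2, 5 days — not constant, but cyclic with period 2.
The events fall on every Friday and Sunday.
The following Sunday is 1998-08-23.
Next Friday: 1998-08-28.
Next Sunday: 1998-08-30.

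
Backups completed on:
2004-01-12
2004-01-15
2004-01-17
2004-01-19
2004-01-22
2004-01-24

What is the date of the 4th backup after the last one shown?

2004-02-02

Every event lands on a Monday or Thursday or Saturday (gaps cycle 3, 2, 2, 3, 2).
So the schedule is: every Monday, Thursday and Saturday.
The following Monday is 2004-01-26.
The following Thursday is 2004-01-29.
The following Saturday is 2004-01-31.
The following Monday is 2004-02-02.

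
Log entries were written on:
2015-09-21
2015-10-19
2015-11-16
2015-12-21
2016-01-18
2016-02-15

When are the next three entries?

2016-03-21, 2016-04-18, 2016-05-16

Gaps: 28, 28, 35, 28, 28 days — a mix of 28 and 35. Every date is a Monday.
Each is the 3rd Monday of its month.
March 2016 — 3rd Monday is 2016-03-21.
April 2016 — 3rd Monday is 2016-04-18.
3rd Monday of May 2016: 2016-05-16.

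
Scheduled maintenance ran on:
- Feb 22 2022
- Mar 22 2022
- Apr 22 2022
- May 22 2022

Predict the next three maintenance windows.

The day-of-month is always 22 (28, 31, 30 days between events).
So this recurs on the 22nd of each month.
June 2022: Jun 22 2022.
July 2022: Jul 22 2022.
Next: August 2022 → Aug 22 2022.

Jun 22 2022, Jul 22 2022, Aug 22 2022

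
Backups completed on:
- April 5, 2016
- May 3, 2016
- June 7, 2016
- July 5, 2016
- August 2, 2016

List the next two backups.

Gaps: 28, 35, 28, 28 days — a mix of 28 and 35. Every date is a Tuesday.
Each is the 1st Tuesday of its month.
September 2016 — 1st Tuesday is September 6, 2016.
October 2016 — 1st Tuesday is October 4, 2016.

September 6, 2016; October 4, 2016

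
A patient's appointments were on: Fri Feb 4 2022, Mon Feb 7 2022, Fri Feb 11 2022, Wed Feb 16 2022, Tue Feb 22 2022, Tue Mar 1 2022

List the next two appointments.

Wed Mar 9 2022, Fri Mar 18 2022

The spacing grows by 1 each time: 3, 4, 5, 6, 7 days.
Next gap: 8 days. Tue Mar 1 2022 + 8 days = Wed Mar 9 2022.
Next gap: 9 days. Wed Mar 9 2022 + 9 days = Fri Mar 18 2022.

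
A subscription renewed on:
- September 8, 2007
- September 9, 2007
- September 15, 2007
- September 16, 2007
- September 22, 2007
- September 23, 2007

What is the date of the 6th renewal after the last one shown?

The gap pattern 1, 6, 1, 6, 1 repeats every 2 events.
These are the Saturdays and Sundays of each week.
Next Saturday: September 29, 2007.
The following Sunday is September 30, 2007.
The following Saturday is October 6, 2007.
Next Sunday: October 7, 2007.
Next Saturday: October 13, 2007.
Next Sunday: October 14, 2007.

October 14, 2007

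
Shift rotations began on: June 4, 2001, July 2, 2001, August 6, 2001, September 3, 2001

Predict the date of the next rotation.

October 1, 2001

These are Mondays at 28- or 35-day spacing (28, 35, 28).
The pattern: 1st Monday of the month.
1st Monday of October 2001: October 1, 2001.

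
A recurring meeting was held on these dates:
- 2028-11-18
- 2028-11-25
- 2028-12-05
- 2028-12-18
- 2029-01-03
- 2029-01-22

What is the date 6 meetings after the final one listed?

Intervals are 7, 10, 13, 16, 19 days — an arithmetic progression with common difference 3.
Next gap: 22 days. 2029-01-22 + 22 days = 2029-02-13.
Next gap: 25 days. 2029-02-13 + 25 days = 2029-03-10.
Next gap: 28 days. 2029-03-10 + 28 days = 2029-04-07.
Next gap: 31 days. 2029-04-07 + 31 days = 2029-05-08.
Next gap: 34 days. 2029-05-08 + 34 days = 2029-06-11.
Next gap: 37 days. 2029-06-11 + 37 days = 2029-07-18.

2029-07-18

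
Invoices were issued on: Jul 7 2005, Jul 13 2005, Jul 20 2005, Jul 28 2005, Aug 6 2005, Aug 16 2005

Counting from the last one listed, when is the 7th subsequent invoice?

Nov 22 2005

Intervals are 6, 7, 8, 9, 10 days — an arithmetic progression with common difference 1.
Next gap: 11 days. Aug 16 2005 + 11 days = Aug 27 2005.
Next gap: 12 days. Aug 27 2005 + 12 days = Sep 8 2005.
Next gap: 13 days. Sep 8 2005 + 13 days = Sep 21 2005.
Next gap: 14 days. Sep 21 2005 + 14 days = Oct 5 2005.
Next gap: 15 days. Oct 5 2005 + 15 days = Oct 20 2005.
Next gap: 16 days. Oct 20 2005 + 16 days = Nov 5 2005.
Next gap: 17 days. Nov 5 2005 + 17 days = Nov 22 2005.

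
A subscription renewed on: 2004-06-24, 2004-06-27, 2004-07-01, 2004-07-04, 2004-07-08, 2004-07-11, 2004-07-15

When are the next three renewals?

Gaps: 3, 4, 3, 4, 3, 4 days — not constant, but cyclic with period 2.
The events fall on every Thursday and Sunday.
Next Sunday: 2004-07-18.
The following Thursday is 2004-07-22.
The following Sunday is 2004-07-25.

2004-07-18, 2004-07-22, 2004-07-25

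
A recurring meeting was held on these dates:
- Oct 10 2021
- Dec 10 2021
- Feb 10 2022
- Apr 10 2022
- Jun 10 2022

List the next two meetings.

Aug 10 2022, Oct 10 2022

Gaps: 61, 62, 59, 61 days — not constant. Every event is on the 10th of the month.
Pattern: the 10th of every 2 months.
Next: August 2022 → Aug 10 2022.
Next: October 2022 → Oct 10 2022.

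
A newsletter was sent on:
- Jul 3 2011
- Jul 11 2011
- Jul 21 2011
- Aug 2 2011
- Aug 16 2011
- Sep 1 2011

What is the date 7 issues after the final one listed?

Feb 16 2012

The spacing grows by 2 each time: 8, 10, 12, 14, 16 days.
Next gap: 18 days. Sep 1 2011 + 18 days = Sep 19 2011.
Next gap: 20 days. Sep 19 2011 + 20 days = Oct 9 2011.
Next gap: 22 days. Oct 9 2011 + 22 days = Oct 31 2011.
Next gap: 24 days. Oct 31 2011 + 24 days = Nov 24 2011.
Next gap: 26 days. Nov 24 2011 + 26 days = Dec 20 2011.
Next gap: 28 days. Dec 20 2011 + 28 days = Jan 17 2012.
Next gap: 30 days. Jan 17 2012 + 30 days = Feb 16 2012.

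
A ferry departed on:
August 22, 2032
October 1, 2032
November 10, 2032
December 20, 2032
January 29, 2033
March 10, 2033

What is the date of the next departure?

April 19, 2033

The spacing is 40, 40, 40, 40, 40 days — always 40 days.
March 10, 2033 + 40 days = April 19, 2033.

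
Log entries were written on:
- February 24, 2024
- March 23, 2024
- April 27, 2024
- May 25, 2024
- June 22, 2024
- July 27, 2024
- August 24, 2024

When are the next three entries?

Gaps: 28, 35, 28, 28, 35, 28 days — a mix of 28 and 35. Every date is a Saturday.
Each is the 4th Saturday of its month.
4th Saturday of September 2024: September 28, 2024.
October 2024 — 4th Saturday is October 26, 2024.
4th Saturday of November 2024: November 23, 2024.

September 28, 2024; October 26, 2024; November 23, 2024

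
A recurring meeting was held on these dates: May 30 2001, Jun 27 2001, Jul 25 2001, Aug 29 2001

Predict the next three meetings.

Sep 26 2001, Oct 31 2001, Nov 28 2001

All Wednesdays; the gaps (28, 28, 35) vary with month length.
This is the last Wednesday of each month.
Last Wednesday of September 2001: Sep 26 2001.
October 2001 ends with Wednesday Oct 31 2001.
Last Wednesday of November 2001: Nov 28 2001.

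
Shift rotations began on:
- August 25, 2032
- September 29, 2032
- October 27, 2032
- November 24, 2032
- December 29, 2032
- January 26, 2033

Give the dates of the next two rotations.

All Wednesdays; the gaps (35, 28, 28, 35, 28) vary with month length.
This is the last Wednesday of each month.
Last Wednesday of February 2033: February 23, 2033.
March 2033 ends with Wednesday March 30, 2033.

February 23, 2033; March 30, 2033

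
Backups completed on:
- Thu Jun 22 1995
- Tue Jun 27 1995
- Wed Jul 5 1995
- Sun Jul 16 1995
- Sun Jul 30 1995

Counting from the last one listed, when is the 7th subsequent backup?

Sun Jan 28 1996

Gaps: 5, 8, 11, 14 days — each gap is 3 larger than the previous one.
Next gap: 17 days. Sun Jul 30 1995 + 17 days = Wed Aug 16 1995.
Next gap: 20 days. Wed Aug 16 1995 + 20 days = Tue Sep 5 1995.
Next gap: 23 days. Tue Sep 5 1995 + 23 days = Thu Sep 28 1995.
Next gap: 26 days. Thu Sep 28 1995 + 26 days = Tue Oct 24 1995.
Next gap: 29 days. Tue Oct 24 1995 + 29 days = Wed Nov 22 1995.
Next gap: 32 days. Wed Nov 22 1995 + 32 days = Sun Dec 24 1995.
Next gap: 35 days. Sun Dec 24 1995 + 35 days = Sun Jan 28 1996.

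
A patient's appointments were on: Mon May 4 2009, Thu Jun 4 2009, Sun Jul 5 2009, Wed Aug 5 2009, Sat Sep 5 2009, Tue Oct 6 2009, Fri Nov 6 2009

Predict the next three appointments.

Every event comes 31 days after the last (31, 31, 31, 31, 31, 31).
Fri Nov 6 2009 + 31 days = Mon Dec 7 2009.
Mon Dec 7 2009 + 31 days = Thu Jan 7 2010.
Thu Jan 7 2010 + 31 days = Sun Feb 7 2010.

Mon Dec 7 2009, Thu Jan 7 2010, Sun Feb 7 2010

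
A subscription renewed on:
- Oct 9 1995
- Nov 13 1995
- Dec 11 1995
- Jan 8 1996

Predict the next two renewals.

These are Mondays at 28- or 35-day spacing (35, 28, 28).
The pattern: 2nd Monday of the month.
February 1996 — 2nd Monday is Feb 12 1996.
March 1996 — 2nd Monday is Mar 11 1996.

Feb 12 1996, Mar 11 1996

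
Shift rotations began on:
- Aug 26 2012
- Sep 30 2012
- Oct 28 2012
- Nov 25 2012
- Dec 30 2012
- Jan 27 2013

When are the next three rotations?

Feb 24 2013, Mar 31 2013, Apr 28 2013

These are Sundays with 35, 28, 28, 35, 28-day gaps.
Each is the final Sunday of its month — Sep 30 2012 is past the 28th, so '4th Sunday' doesn't fit.
Last Sunday of February 2013: Feb 24 2013.
Last Sunday of March 2013: Mar 31 2013.
Last Sunday of April 2013: Apr 28 2013.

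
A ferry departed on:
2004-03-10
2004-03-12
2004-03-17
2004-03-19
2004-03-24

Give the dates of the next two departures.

Every event lands on a Wednesday or Friday (gaps cycle 2, 5, 2, 5).
So the schedule is: every Wednesday and Friday.
Next Friday: 2004-03-26.
Next Wednesday: 2004-03-31.

2004-03-26, 2004-03-31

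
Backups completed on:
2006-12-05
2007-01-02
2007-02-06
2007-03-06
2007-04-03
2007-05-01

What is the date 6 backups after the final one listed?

Gaps: 28, 35, 28, 28, 28 days — a mix of 28 and 35. Every date is a Tuesday.
Each is the 1st Tuesday of its month.
1st Tuesday of June 2007: 2007-06-05.
1st Tuesday of July 2007: 2007-07-03.
August 2007 — 1st Tuesday is 2007-08-07.
1st Tuesday of September 2007: 2007-09-04.
October 2007 — 1st Tuesday is 2007-10-02.
1st Tuesday of November 2007: 2007-11-06.

2007-11-06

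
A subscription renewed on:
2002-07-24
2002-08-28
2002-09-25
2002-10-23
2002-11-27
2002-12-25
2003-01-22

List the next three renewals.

2003-02-26, 2003-03-26, 2003-04-23

All dates are Wednesdays, 35, 28, 28, 35, 28, 28 days apart.
Specifically, the 4th Wednesday of each month.
4th Wednesday of February 2003: 2003-02-26.
4th Wednesday of March 2003: 2003-03-26.
April 2003 — 4th Wednesday is 2003-04-23.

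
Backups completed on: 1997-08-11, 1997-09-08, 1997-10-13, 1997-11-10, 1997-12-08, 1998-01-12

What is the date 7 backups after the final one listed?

1998-08-10

All dates are Mondays, 28, 35, 28, 28, 35 days apart.
Specifically, the 2nd Monday of each month.
February 1998 — 2nd Monday is 1998-02-09.
March 1998 — 2nd Monday is 1998-03-09.
April 1998 — 2nd Monday is 1998-04-13.
May 1998 — 2nd Monday is 1998-05-11.
2nd Monday of June 1998: 1998-06-08.
2nd Monday of July 1998: 1998-07-13.
2nd Monday of August 1998: 1998-08-10.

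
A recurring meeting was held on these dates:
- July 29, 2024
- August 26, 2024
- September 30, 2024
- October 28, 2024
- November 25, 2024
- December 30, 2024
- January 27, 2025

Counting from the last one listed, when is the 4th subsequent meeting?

Every date is a Monday; gaps 28, 35, 28, 28, 35, 28 days.
Each is the last Monday of its month (at least one falls on the 29th or later, ruling out '4th Monday').
February 2025 ends with Monday February 24, 2025.
March 2025 ends with Monday March 31, 2025.
April 2025 ends with Monday April 28, 2025.
May 2025 ends with Monday May 26, 2025.

May 26, 2025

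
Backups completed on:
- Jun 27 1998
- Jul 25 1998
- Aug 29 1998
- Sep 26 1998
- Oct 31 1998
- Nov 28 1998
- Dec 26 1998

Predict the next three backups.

These are Saturdays with 28, 35, 28, 35, 28, 28-day gaps.
Each is the final Saturday of its month — Aug 29 1998 is past the 28th, so '4th Saturday' doesn't fit.
Last Saturday of January 1999: Jan 30 1999.
Last Saturday of February 1999: Feb 27 1999.
March 1999 ends with Saturday Mar 27 1999.

Jan 30 1999, Feb 27 1999, Mar 27 1999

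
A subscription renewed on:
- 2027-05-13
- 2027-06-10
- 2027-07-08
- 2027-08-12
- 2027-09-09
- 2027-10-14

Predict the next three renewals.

All dates are Thursdays, 28, 28, 35, 28, 35 days apart.
Specifically, the 2nd Thursday of each month.
November 2027 — 2nd Thursday is 2027-11-11.
December 2027 — 2nd Thursday is 2027-12-09.
January 2028 — 2nd Thursday is 2028-01-13.

2027-11-11, 2027-12-09, 2028-01-13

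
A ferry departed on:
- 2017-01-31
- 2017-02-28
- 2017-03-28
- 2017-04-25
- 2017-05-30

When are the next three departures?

2017-06-27, 2017-07-25, 2017-08-29

These are Tuesdays with 28, 28, 28, 35-day gaps.
Each is the final Tuesday of its month — 2017-01-31 is past the 28th, so '4th Tuesday' doesn't fit.
Last Tuesday of June 2017: 2017-06-27.
Last Tuesday of July 2017: 2017-07-25.
Last Tuesday of August 2017: 2017-08-29.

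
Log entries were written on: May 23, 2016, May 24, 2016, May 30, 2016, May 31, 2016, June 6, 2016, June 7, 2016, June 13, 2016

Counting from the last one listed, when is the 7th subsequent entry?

The gap pattern 1, 6, 1, 6, 1, 6 repeats every 2 events.
These are the Mondays and Tuesdays of each week.
Next Tuesday: June 14, 2016.
The following Monday is June 20, 2016.
The following Tuesday is June 21, 2016.
The following Monday is June 27, 2016.
The following Tuesday is June 28, 2016.
The following Monday is July 4, 2016.
The following Tuesday is July 5, 2016.

July 5, 2016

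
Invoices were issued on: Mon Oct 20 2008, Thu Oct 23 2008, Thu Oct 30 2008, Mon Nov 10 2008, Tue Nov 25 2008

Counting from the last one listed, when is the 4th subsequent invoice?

Thu Mar 5 2009

Gaps: 3, 7, 11, 15 days — each gap is 4 larger than the previous one.
Next gap: 19 days. Tue Nov 25 2008 + 19 days = Sun Dec 14 2008.
Next gap: 23 days. Sun Dec 14 2008 + 23 days = Tue Jan 6 2009.
Next gap: 27 days. Tue Jan 6 2009 + 27 days = Mon Feb 2 2009.
Next gap: 31 days. Mon Feb 2 2009 + 31 days = Thu Mar 5 2009.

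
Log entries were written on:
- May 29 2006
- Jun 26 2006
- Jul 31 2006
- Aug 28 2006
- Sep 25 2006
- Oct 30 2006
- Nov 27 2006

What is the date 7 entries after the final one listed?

These are Mondays with 28, 35, 28, 28, 35, 28-day gaps.
Each is the final Monday of its month — May 29 2006 is past the 28th, so '4th Monday' doesn't fit.
December 2006 ends with Monday Dec 25 2006.
Last Monday of January 2007: Jan 29 2007.
Last Monday of February 2007: Feb 26 2007.
March 2007 ends with Monday Mar 26 2007.
April 2007 ends with Monday Apr 30 2007.
Last Monday of May 2007: May 28 2007.
Last Monday of June 2007: Jun 25 2007.

Jun 25 2007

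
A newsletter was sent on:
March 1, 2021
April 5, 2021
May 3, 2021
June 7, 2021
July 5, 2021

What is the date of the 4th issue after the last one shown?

November 1, 2021

These are Mondays at 28- or 35-day spacing (35, 28, 35, 28).
The pattern: 1st Monday of the month.
1st Monday of August 2021: August 2, 2021.
1st Monday of September 2021: September 6, 2021.
October 2021 — 1st Monday is October 4, 2021.
November 2021 — 1st Monday is November 1, 2021.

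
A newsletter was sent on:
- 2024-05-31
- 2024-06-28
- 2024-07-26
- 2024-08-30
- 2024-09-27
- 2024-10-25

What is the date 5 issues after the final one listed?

These are Fridays with 28, 28, 35, 28, 28-day gaps.
Each is the final Friday of its month — 2024-05-31 is past the 28th, so '4th Friday' doesn't fit.
Last Friday of November 2024: 2024-11-29.
Last Friday of December 2024: 2024-12-27.
January 2025 ends with Friday 2025-01-31.
Last Friday of February 2025: 2025-02-28.
March 2025 ends with Friday 2025-03-28.

2025-03-28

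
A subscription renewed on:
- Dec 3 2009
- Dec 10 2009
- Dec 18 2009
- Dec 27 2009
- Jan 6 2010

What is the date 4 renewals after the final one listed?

Feb 25 2010

Intervals are 7, 8, 9, 10 days — an arithmetic progression with common difference 1.
Next gap: 11 days. Jan 6 2010 + 11 days = Jan 17 2010.
Next gap: 12 days. Jan 17 2010 + 12 days = Jan 29 2010.
Next gap: 13 days. Jan 29 2010 + 13 days = Feb 11 2010.
Next gap: 14 days. Feb 11 2010 + 14 days = Feb 25 2010.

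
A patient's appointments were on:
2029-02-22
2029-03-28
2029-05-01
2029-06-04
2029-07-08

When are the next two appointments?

2029-08-11, 2029-09-14

Every event comes 34 days after the last (34, 34, 34, 34).
2029-07-08 + 34 days = 2029-08-11.
2029-08-11 + 34 days = 2029-09-14.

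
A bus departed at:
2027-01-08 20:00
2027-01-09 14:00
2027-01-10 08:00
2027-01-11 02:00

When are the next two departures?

2027-01-11 20:00, 2027-01-12 14:00

Spacing: 18, 18, 18 h — constant 18 h.
2027-01-11 02:00 + 18 h = 2027-01-11 20:00.
2027-01-11 20:00 + 18 h = 2027-01-12 14:00.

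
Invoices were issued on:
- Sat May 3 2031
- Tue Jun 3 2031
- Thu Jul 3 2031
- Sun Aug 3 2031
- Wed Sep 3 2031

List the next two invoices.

Fri Oct 3 2031, Mon Nov 3 2031

Each date is the 3rd; the gaps (31, 30, 31, 31) track the month lengths.
The rule is the 3rd of each month.
October 2031: Fri Oct 3 2031.
Next: November 2031 → Mon Nov 3 2031.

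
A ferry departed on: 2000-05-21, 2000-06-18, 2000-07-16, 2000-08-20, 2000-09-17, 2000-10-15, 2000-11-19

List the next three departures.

2000-12-17, 2001-01-21, 2001-02-18

These are Sundays at 28- or 35-day spacing (28, 28, 35, 28, 28, 35).
The pattern: 3rd Sunday of the month.
December 2000 — 3rd Sunday is 2000-12-17.
January 2001 — 3rd Sunday is 2001-01-21.
3rd Sunday of February 2001: 2001-02-18.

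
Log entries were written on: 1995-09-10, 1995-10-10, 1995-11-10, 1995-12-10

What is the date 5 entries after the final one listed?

1996-05-10

Gaps: 30, 31, 30 days — not constant. Every event is on the 10th of the month.
Pattern: the 10th of each month.
Next: January 1996 → 1996-01-10.
February 1996: 1996-02-10.
Next: March 1996 → 1996-03-10.
April 1996: 1996-04-10.
Next: May 1996 → 1996-05-10.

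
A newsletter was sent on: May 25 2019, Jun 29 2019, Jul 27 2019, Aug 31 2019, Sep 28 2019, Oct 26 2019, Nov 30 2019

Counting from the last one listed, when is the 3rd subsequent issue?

Feb 29 2020

Every date is a Saturday; gaps 35, 28, 35, 28, 28, 35 days.
Each is the last Saturday of its month (at least one falls on the 29th or later, ruling out '4th Saturday').
December 2019 ends with Saturday Dec 28 2019.
Last Saturday of January 2020: Jan 25 2020.
Last Saturday of February 2020: Feb 29 2020.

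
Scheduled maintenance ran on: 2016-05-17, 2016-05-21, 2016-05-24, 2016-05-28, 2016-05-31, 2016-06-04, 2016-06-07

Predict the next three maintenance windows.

Gaps: 4, 3, 4, 3, 4, 3 days — not constant, but cyclic with period 2.
The events fall on every Tuesday and Saturday.
Next Saturday: 2016-06-11.
The following Tuesday is 2016-06-14.
Next Saturday: 2016-06-18.

2016-06-11, 2016-06-14, 2016-06-18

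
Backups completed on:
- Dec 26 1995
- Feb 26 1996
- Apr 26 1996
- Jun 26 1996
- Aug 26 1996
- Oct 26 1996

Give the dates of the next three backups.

Dec 26 1996, Feb 26 1997, Apr 26 1997

Gaps: 62, 60, 61, 61, 61 days — not constant. Every event is on the 26th of the month.
Pattern: the 26th of every 2 months.
Next: December 1996 → Dec 26 1996.
Next: February 1997 → Feb 26 1997.
Next: April 1997 → Apr 26 1997.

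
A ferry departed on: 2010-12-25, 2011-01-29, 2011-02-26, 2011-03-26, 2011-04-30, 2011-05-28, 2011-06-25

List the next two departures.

Every date is a Saturday; gaps 35, 28, 28, 35, 28, 28 days.
Each is the last Saturday of its month (at least one falls on the 29th or later, ruling out '4th Saturday').
Last Saturday of July 2011: 2011-07-30.
Last Saturday of August 2011: 2011-08-27.

2011-07-30, 2011-08-27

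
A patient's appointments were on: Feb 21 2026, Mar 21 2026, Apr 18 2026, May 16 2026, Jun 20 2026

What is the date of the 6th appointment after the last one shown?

Dec 19 2026

These are Saturdays at 28- or 35-day spacing (28, 28, 28, 35).
The pattern: 3rd Saturday of the month.
July 2026 — 3rd Saturday is Jul 18 2026.
August 2026 — 3rd Saturday is Aug 15 2026.
3rd Saturday of September 2026: Sep 19 2026.
3rd Saturday of October 2026: Oct 17 2026.
3rd Saturday of November 2026: Nov 21 2026.
December 2026 — 3rd Saturday is Dec 19 2026.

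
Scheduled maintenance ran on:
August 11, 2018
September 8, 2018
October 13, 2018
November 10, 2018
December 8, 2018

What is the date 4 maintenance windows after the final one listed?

April 13, 2019

All dates are Saturdays, 28, 35, 28, 28 days apart.
Specifically, the 2nd Saturday of each month.
January 2019 — 2nd Saturday is January 12, 2019.
February 2019 — 2nd Saturday is February 9, 2019.
March 2019 — 2nd Saturday is March 9, 2019.
April 2019 — 2nd Saturday is April 13, 2019.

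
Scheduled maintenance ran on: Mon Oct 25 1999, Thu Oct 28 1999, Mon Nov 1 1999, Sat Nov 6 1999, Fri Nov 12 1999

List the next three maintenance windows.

The spacing grows by 1 each time: 3, 4, 5, 6 days.
Next gap: 7 days. Fri Nov 12 1999 + 7 days = Fri Nov 19 1999.
Next gap: 8 days. Fri Nov 19 1999 + 8 days = Sat Nov 27 1999.
Next gap: 9 days. Sat Nov 27 1999 + 9 days = Mon Dec 6 1999.

Fri Nov 19 1999, Sat Nov 27 1999, Mon Dec 6 1999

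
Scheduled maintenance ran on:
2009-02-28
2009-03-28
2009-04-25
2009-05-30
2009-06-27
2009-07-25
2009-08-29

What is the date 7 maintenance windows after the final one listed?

Every date is a Saturday; gaps 28, 28, 35, 28, 28, 35 days.
Each is the last Saturday of its month (at least one falls on the 29th or later, ruling out '4th Saturday').
Last Saturday of September 2009: 2009-09-26.
October 2009 ends with Saturday 2009-10-31.
Last Saturday of November 2009: 2009-11-28.
December 2009 ends with Saturday 2009-12-26.
Last Saturday of January 2010: 2010-01-30.
February 2010 ends with Saturday 2010-02-27.
March 2010 ends with Saturday 2010-03-27.

2010-03-27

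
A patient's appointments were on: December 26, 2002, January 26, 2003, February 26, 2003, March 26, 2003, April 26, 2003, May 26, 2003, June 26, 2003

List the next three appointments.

July 26, 2003; August 26, 2003; September 26, 2003

Each date is the 26th; the gaps (31, 31, 28, 31, 30, 31) track the month lengths.
The rule is the 26th of each month.
July 2003: July 26, 2003.
August 2003: August 26, 2003.
Next: September 2003 → September 26, 2003.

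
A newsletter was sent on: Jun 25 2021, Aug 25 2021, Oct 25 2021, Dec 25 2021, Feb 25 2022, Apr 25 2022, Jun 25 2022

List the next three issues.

Aug 25 2022, Oct 25 2022, Dec 25 2022

The day-of-month is always 25 (61, 61, 61, 62, 59, 61 days between events).
So this recurs on the 25th of every 2 months.
August 2022: Aug 25 2022.
Next: October 2022 → Oct 25 2022.
Next: December 2022 → Dec 25 2022.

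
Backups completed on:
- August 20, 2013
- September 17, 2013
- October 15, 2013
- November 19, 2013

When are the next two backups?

All dates are Tuesdays, 28, 28, 35 days apart.
Specifically, the 3rd Tuesday of each month.
3rd Tuesday of December 2013: December 17, 2013.
January 2014 — 3rd Tuesday is January 21, 2014.

December 17, 2013; January 21, 2014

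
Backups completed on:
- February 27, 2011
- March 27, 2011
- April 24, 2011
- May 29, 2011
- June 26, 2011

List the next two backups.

July 31, 2011; August 28, 2011

All Sundays; the gaps (28, 28, 35, 28) vary with month length.
This is the last Sunday of each month.
Last Sunday of July 2011: July 31, 2011.
August 2011 ends with Sunday August 28, 2011.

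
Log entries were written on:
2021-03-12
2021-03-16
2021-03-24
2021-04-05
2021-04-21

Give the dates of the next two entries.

Intervals are 4, 8, 12, 16 days — an arithmetic progression with common difference 4.
Next gap: 20 days. 2021-04-21 + 20 days = 2021-05-11.
Next gap: 24 days. 2021-05-11 + 24 days = 2021-06-04.

2021-05-11, 2021-06-04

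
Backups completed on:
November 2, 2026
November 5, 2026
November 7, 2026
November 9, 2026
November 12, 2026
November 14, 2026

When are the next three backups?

The gap pattern 3, 2, 2, 3, 2 repeats every 3 events.
These are the Mondays, Thursdays and Saturdays of each week.
Next Monday: November 16, 2026.
Next Thursday: November 19, 2026.
The following Saturday is November 21, 2026.

November 16, 2026; November 19, 2026; November 21, 2026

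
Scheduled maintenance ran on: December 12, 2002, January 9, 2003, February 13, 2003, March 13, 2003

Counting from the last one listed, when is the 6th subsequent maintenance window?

September 11, 2003

All dates are Thursdays, 28, 35, 28 days apart.
Specifically, the 2nd Thursday of each month.
April 2003 — 2nd Thursday is April 10, 2003.
2nd Thursday of May 2003: May 8, 2003.
June 2003 — 2nd Thursday is June 12, 2003.
July 2003 — 2nd Thursday is July 10, 2003.
August 2003 — 2nd Thursday is August 14, 2003.
2nd Thursday of September 2003: September 11, 2003.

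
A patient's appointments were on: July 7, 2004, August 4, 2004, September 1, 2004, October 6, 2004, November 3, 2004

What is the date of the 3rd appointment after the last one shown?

Gaps: 28, 28, 35, 28 days — a mix of 28 and 35. Every date is a Wednesday.
Each is the 1st Wednesday of its month.
1st Wednesday of December 2004: December 1, 2004.
1st Wednesday of January 2005: January 5, 2005.
February 2005 — 1st Wednesday is February 2, 2005.

February 2, 2005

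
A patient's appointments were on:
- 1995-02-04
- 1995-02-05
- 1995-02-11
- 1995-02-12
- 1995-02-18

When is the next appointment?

Every event lands on a Saturday or Sunday (gaps cycle 1, 6, 1, 6).
So the schedule is: every Saturday and Sunday.
The following Sunday is 1995-02-19.

1995-02-19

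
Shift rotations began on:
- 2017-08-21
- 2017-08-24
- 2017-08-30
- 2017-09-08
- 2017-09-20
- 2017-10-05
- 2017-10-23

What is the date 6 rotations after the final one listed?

Intervals are 3, 6, 9, 12, 15, 18 days — an arithmetic progression with common difference 3.
Next gap: 21 days. 2017-10-23 + 21 days = 2017-11-13.
Next gap: 24 days. 2017-11-13 + 24 days = 2017-12-07.
Next gap: 27 days. 2017-12-07 + 27 days = 2018-01-03.
Next gap: 30 days. 2018-01-03 + 30 days = 2018-02-02.
Next gap: 33 days. 2018-02-02 + 33 days = 2018-03-07.
Next gap: 36 days. 2018-03-07 + 36 days = 2018-04-12.

2018-04-12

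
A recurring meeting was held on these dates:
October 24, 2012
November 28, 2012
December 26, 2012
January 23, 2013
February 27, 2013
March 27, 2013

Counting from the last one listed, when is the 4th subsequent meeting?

Gaps: 35, 28, 28, 35, 28 days — a mix of 28 and 35. Every date is a Wednesday.
Each is the 4th Wednesday of its month.
April 2013 — 4th Wednesday is April 24, 2013.
May 2013 — 4th Wednesday is May 22, 2013.
4th Wednesday of June 2013: June 26, 2013.
4th Wednesday of July 2013: July 24, 2013.

July 24, 2013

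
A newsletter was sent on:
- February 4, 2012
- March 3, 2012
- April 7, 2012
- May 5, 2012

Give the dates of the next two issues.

All dates are Saturdays, 28, 35, 28 days apart.
Specifically, the 1st Saturday of each month.
June 2012 — 1st Saturday is June 2, 2012.
1st Saturday of July 2012: July 7, 2012.

June 2, 2012; July 7, 2012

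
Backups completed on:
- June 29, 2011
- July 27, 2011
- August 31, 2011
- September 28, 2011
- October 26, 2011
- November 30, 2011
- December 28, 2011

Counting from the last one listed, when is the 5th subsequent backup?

Every date is a Wednesday; gaps 28, 35, 28, 28, 35, 28 days.
Each is the last Wednesday of its month (at least one falls on the 29th or later, ruling out '4th Wednesday').
January 2012 ends with Wednesday January 25, 2012.
Last Wednesday of February 2012: February 29, 2012.
March 2012 ends with Wednesday March 28, 2012.
Last Wednesday of April 2012: April 25, 2012.
May 2012 ends with Wednesday May 30, 2012.

May 30, 2012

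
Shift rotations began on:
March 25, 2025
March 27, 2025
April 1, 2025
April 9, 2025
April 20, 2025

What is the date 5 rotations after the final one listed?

July 29, 2025

Gaps: 2, 5, 8, 11 days — each gap is 3 larger than the previous one.
Next gap: 14 days. April 20, 2025 + 14 days = May 4, 2025.
Next gap: 17 days. May 4, 2025 + 17 days = May 21, 2025.
Next gap: 20 days. May 21, 2025 + 20 days = June 10, 2025.
Next gap: 23 days. June 10, 2025 + 23 days = July 3, 2025.
Next gap: 26 days. July 3, 2025 + 26 days = July 29, 2025.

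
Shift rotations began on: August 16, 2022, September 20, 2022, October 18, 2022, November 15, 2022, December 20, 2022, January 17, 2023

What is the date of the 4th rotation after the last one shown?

May 16, 2023

These are Tuesdays at 28- or 35-day spacing (35, 28, 28, 35, 28).
The pattern: 3rd Tuesday of the month.
3rd Tuesday of February 2023: February 21, 2023.
March 2023 — 3rd Tuesday is March 21, 2023.
3rd Tuesday of April 2023: April 18, 2023.
May 2023 — 3rd Tuesday is May 16, 2023.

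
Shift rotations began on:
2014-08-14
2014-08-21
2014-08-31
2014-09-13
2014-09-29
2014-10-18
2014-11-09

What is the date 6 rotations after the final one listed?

The spacing grows by 3 each time: 7, 10, 13, 16, 19, 22 days.
Next gap: 25 days. 2014-11-09 + 25 days = 2014-12-04.
Next gap: 28 days. 2014-12-04 + 28 days = 2015-01-01.
Next gap: 31 days. 2015-01-01 + 31 days = 2015-02-01.
Next gap: 34 days. 2015-02-01 + 34 days = 2015-03-07.
Next gap: 37 days. 2015-03-07 + 37 days = 2015-04-13.
Next gap: 40 days. 2015-04-13 + 40 days = 2015-05-23.

2015-05-23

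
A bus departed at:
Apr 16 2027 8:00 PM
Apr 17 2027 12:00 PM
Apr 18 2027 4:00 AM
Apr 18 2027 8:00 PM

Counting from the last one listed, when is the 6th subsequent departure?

Apr 22 2027 8:00 PM

The interval is a steady 16 hours (16, 16, 16).
Apr 18 2027 8:00 PM + 16 h = Apr 19 2027 12:00 PM.
Apr 19 2027 12:00 PM + 16 h = Apr 20 2027 4:00 AM.
Apr 20 2027 4:00 AM + 16 h = Apr 20 2027 8:00 PM.
Apr 20 2027 8:00 PM + 16 h = Apr 21 2027 12:00 PM.
Apr 21 2027 12:00 PM + 16 h = Apr 22 2027 4:00 AM.
Apr 22 2027 4:00 AM + 16 h = Apr 22 2027 8:00 PM.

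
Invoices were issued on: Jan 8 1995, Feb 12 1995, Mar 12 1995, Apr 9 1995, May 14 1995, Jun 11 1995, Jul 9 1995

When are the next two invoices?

Gaps: 35, 28, 28, 35, 28, 28 days — a mix of 28 and 35. Every date is a Sunday.
Each is the 2nd Sunday of its month.
2nd Sunday of August 1995: Aug 13 1995.
2nd Sunday of September 1995: Sep 10 1995.

Aug 13 1995, Sep 10 1995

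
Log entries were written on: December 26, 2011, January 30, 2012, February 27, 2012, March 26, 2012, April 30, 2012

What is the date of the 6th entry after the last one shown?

These are Mondays with 35, 28, 28, 35-day gaps.
Each is the final Monday of its month — January 30, 2012 is past the 28th, so '4th Monday' doesn't fit.
May 2012 ends with Monday May 28, 2012.
June 2012 ends with Monday June 25, 2012.
Last Monday of July 2012: July 30, 2012.
Last Monday of August 2012: August 27, 2012.
Last Monday of September 2012: September 24, 2012.
October 2012 ends with Monday October 29, 2012.

October 29, 2012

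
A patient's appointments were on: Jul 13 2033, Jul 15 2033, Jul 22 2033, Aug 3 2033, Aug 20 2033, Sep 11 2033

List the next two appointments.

The spacing grows by 5 each time: 2, 7, 12, 17, 22 days.
Next gap: 27 days. Sep 11 2033 + 27 days = Oct 8 2033.
Next gap: 32 days. Oct 8 2033 + 32 days = Nov 9 2033.

Oct 8 2033, Nov 9 2033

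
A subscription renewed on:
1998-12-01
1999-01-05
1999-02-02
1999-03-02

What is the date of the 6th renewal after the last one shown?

1999-09-07

These are Tuesdays at 28- or 35-day spacing (35, 28, 28).
The pattern: 1st Tuesday of the month.
April 1999 — 1st Tuesday is 1999-04-06.
May 1999 — 1st Tuesday is 1999-05-04.
1st Tuesday of June 1999: 1999-06-01.
July 1999 — 1st Tuesday is 1999-07-06.
1st Tuesday of August 1999: 1999-08-03.
1st Tuesday of September 1999: 1999-09-07.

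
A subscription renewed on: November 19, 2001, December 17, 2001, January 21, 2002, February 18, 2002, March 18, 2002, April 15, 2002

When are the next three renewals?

These are Mondays at 28- or 35-day spacing (28, 35, 28, 28, 28).
The pattern: 3rd Monday of the month.
3rd Monday of May 2002: May 20, 2002.
June 2002 — 3rd Monday is June 17, 2002.
July 2002 — 3rd Monday is July 15, 2002.

May 20, 2002; June 17, 2002; July 15, 2002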